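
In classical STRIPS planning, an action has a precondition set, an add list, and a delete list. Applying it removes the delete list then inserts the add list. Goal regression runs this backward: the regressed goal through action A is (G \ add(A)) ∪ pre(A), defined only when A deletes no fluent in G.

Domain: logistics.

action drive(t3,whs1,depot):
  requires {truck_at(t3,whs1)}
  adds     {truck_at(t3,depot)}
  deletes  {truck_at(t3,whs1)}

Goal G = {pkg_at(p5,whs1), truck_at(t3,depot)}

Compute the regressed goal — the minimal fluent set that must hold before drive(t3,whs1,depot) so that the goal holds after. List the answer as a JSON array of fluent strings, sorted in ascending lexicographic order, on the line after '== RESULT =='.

Compute (G \ add) ∪ pre:
  G ∩ del = {}  (empty — regression defined)
  G \ add = {pkg_at(p5,whs1), truck_at(t3,depot)} \ {truck_at(t3,depot)} = {pkg_at(p5,whs1)}
  ∪ pre   = {pkg_at(p5,whs1)} ∪ {truck_at(t3,whs1)}
          = {pkg_at(p5,whs1), truck_at(t3,whs1)}

== RESULT ==
["pkg_at(p5,whs1)", "truck_at(t3,whs1)"]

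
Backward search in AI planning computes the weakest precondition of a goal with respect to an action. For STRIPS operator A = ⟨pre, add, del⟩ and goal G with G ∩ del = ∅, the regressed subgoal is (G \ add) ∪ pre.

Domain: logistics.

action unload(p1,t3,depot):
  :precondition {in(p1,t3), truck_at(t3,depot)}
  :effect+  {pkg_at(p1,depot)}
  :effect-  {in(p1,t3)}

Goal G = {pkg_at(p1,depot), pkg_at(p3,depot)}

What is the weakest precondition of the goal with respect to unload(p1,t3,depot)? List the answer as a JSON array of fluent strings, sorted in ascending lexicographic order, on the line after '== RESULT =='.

Regress:
  G ∩ del = {}  (empty — regression defined)
  G \ add = {pkg_at(p1,depot), pkg_at(p3,depot)} \ {pkg_at(p1,depot)} = {pkg_at(p3,depot)}
  ∪ pre   = {pkg_at(p3,depot)} ∪ {in(p1,t3), truck_at(t3,depot)}
          = {in(p1,t3), pkg_at(p3,depot), truck_at(t3,depot)}

== RESULT ==
["in(p1,t3)", "pkg_at(p3,depot)", "truck_at(t3,depot)"]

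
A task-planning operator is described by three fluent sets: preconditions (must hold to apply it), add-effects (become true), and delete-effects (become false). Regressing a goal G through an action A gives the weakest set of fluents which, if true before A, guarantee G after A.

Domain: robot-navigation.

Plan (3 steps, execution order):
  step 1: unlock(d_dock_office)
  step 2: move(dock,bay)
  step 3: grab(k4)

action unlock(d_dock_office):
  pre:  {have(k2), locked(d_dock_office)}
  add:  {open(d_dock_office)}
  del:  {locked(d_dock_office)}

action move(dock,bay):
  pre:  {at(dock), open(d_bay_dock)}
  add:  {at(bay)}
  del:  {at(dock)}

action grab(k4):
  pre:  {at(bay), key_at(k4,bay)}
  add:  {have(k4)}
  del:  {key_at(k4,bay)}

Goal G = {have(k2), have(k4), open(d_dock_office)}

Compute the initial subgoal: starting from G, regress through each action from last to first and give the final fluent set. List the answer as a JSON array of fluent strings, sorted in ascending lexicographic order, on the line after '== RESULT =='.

Work backward from the goal:
  through step 3 (grab(k4)): drop {have(k4)}, keep {have(k2), open(d_dock_office)}, require {at(bay), key_at(k4,bay)}
    → {at(bay), have(k2), key_at(k4,bay), open(d_dock_office)}
  through step 2 (move(dock,bay)): drop {at(bay)}, keep {have(k2), key_at(k4,bay), open(d_dock_office)}, require {at(dock), open(d_bay_dock)}
    → {at(dock), have(k2), key_at(k4,bay), open(d_bay_dock), open(d_dock_office)}
  through step 1 (unlock(d_dock_office)): drop {open(d_dock_office)}, keep {at(dock), have(k2), key_at(k4,bay), open(d_bay_dock)}, require {have(k2), locked(d_dock_office)}
    → {at(dock), have(k2), key_at(k4,bay), locked(d_dock_office), open(d_bay_dock)}

== RESULT ==
["at(dock)", "have(k2)", "key_at(k4,bay)", "locked(d_dock_office)", "open(d_bay_dock)"]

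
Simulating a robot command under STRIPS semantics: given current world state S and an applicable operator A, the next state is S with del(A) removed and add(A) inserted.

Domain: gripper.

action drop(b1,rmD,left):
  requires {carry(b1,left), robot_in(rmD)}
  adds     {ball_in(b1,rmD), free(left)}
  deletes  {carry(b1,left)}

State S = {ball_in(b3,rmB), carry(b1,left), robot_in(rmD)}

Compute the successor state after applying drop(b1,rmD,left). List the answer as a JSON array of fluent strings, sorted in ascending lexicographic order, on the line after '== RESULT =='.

Compute (S \ del) ∪ add:
  pre ⊆ S: {carry(b1,left), robot_in(rmD)} ⊆ S  — applicable
  S \ del = {ball_in(b3,rmB), robot_in(rmD)}
  ∪ add   = {ball_in(b1,rmD), ball_in(b3,rmB), free(left), robot_in(rmD)}

== RESULT ==
["ball_in(b1,rmD)", "ball_in(b3,rmB)", "free(left)", "robot_in(rmD)"]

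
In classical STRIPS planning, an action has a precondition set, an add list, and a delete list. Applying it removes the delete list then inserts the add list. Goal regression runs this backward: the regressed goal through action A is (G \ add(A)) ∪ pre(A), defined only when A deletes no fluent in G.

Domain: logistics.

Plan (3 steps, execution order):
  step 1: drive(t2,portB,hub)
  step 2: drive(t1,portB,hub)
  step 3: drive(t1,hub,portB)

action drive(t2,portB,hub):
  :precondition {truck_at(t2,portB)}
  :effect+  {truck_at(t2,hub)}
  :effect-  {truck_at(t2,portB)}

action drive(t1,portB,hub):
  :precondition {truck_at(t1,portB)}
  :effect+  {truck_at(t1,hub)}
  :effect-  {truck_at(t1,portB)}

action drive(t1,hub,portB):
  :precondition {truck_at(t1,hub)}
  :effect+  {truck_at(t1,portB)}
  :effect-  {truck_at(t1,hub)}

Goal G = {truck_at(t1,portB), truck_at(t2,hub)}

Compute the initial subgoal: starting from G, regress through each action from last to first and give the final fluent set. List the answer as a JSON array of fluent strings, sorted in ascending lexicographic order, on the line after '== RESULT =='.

Work backward from the goal:
  through step 3 (drive(t1,hub,portB)): drop {truck_at(t1,portB)}, keep {truck_at(t2,hub)}, require {truck_at(t1,hub)}
    → {truck_at(t1,hub), truck_at(t2,hub)}
  through step 2 (drive(t1,portB,hub)): drop {truck_at(t1,hub)}, keep {truck_at(t2,hub)}, require {truck_at(t1,portB)}
    → {truck_at(t1,portB), truck_at(t2,hub)}
  through step 1 (drive(t2,portB,hub)): drop {truck_at(t2,hub)}, keep {truck_at(t1,portB)}, require {truck_at(t2,portB)}
    → {truck_at(t1,portB), truck_at(t2,portB)}

== RESULT ==
["truck_at(t1,portB)", "truck_at(t2,portB)"]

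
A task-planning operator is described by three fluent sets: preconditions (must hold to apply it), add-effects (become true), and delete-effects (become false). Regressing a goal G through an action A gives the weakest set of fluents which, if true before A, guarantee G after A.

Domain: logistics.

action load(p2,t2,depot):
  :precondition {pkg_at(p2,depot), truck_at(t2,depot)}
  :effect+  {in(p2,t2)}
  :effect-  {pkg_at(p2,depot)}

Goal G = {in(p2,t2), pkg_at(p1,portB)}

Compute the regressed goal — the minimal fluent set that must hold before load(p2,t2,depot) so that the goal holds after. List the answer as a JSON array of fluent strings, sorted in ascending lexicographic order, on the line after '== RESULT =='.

Compute (G \ add) ∪ pre:
  G ∩ del = {}  (empty — regression defined)
  G \ add = {in(p2,t2), pkg_at(p1,portB)} \ {in(p2,t2)} = {pkg_at(p1,portB)}
  ∪ pre   = {pkg_at(p1,portB)} ∪ {pkg_at(p2,depot), truck_at(t2,depot)}
          = {pkg_at(p1,portB), pkg_at(p2,depot), truck_at(t2,depot)}

== RESULT ==
["pkg_at(p1,portB)", "pkg_at(p2,depot)", "truck_at(t2,depot)"]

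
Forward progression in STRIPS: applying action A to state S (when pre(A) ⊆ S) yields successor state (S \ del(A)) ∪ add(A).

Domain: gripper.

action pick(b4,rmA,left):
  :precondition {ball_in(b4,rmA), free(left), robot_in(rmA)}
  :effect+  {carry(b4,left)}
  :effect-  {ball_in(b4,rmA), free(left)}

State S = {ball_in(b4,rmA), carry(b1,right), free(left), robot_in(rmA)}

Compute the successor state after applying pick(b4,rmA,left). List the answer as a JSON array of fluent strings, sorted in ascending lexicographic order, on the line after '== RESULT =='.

Compute (S \ del) ∪ add:
  pre ⊆ S: {ball_in(b4,rmA), free(left), robot_in(rmA)} ⊆ S  — applicable
  S \ del = {carry(b1,right), robot_in(rmA)}
  ∪ add   = {carry(b1,right), carry(b4,left), robot_in(rmA)}

== RESULT ==
["carry(b1,right)", "carry(b4,left)", "robot_in(rmA)"]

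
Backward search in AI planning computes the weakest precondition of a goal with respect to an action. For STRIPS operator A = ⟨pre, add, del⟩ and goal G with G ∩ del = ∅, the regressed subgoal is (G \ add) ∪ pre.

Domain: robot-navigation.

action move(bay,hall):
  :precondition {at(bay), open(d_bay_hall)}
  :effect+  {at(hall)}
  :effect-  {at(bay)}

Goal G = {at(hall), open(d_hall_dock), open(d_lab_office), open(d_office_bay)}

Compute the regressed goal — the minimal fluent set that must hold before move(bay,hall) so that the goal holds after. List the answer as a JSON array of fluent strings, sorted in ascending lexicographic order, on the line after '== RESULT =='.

Regress:
  G ∩ del = {}  (empty — regression defined)
  G \ add = {at(hall), open(d_hall_dock), open(d_lab_office), open(d_office_bay)} \ {at(hall)} = {open(d_hall_dock), open(d_lab_office), open(d_office_bay)}
  ∪ pre   = {open(d_hall_dock), open(d_lab_office), open(d_office_bay)} ∪ {at(bay), open(d_bay_hall)}
          = {at(bay), open(d_bay_hall), open(d_hall_dock), open(d_lab_office), open(d_office_bay)}

== RESULT ==
["at(bay)", "open(d_bay_hall)", "open(d_hall_dock)", "open(d_lab_office)", "open(d_office_bay)"]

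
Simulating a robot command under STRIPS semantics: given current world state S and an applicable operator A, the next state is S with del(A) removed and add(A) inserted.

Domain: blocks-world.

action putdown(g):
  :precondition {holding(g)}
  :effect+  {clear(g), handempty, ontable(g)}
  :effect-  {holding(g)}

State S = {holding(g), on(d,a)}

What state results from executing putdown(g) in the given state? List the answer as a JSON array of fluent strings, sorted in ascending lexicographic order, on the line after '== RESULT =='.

Progress:
  pre ⊆ S: {holding(g)} ⊆ S  — applicable
  S \ del = {on(d,a)}
  ∪ add   = {clear(g), handempty, on(d,a), ontable(g)}

== RESULT ==
["clear(g)", "handempty", "on(d,a)", "ontable(g)"]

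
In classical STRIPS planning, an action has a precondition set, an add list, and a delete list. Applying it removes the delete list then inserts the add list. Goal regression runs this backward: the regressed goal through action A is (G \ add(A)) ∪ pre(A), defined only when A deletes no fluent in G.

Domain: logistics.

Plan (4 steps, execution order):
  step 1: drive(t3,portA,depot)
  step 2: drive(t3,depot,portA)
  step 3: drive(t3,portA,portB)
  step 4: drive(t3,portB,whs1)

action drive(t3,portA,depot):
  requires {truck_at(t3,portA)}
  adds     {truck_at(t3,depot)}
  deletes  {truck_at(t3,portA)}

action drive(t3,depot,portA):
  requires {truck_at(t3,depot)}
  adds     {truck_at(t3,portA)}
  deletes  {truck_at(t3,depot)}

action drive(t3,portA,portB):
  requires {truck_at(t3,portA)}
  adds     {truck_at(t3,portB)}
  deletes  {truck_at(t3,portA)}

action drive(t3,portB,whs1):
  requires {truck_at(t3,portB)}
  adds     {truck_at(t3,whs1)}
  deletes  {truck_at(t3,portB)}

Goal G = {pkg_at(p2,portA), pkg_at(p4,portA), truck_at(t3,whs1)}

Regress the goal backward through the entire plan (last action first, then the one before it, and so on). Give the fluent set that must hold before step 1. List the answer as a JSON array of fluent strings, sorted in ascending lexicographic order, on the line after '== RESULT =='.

Work backward from the goal:
  through step 4 (drive(t3,portB,whs1)): drop {truck_at(t3,whs1)}, keep {pkg_at(p2,portA), pkg_at(p4,portA)}, require {truck_at(t3,portB)}
    → {pkg_at(p2,portA), pkg_at(p4,portA), truck_at(t3,portB)}
  through step 3 (drive(t3,portA,portB)): drop {truck_at(t3,portB)}, keep {pkg_at(p2,portA), pkg_at(p4,portA)}, require {truck_at(t3,portA)}
    → {pkg_at(p2,portA), pkg_at(p4,portA), truck_at(t3,portA)}
  through step 2 (drive(t3,depot,portA)): drop {truck_at(t3,portA)}, keep {pkg_at(p2,portA), pkg_at(p4,portA)}, require {truck_at(t3,depot)}
    → {pkg_at(p2,portA), pkg_at(p4,portA), truck_at(t3,depot)}
  through step 1 (drive(t3,portA,depot)): drop {truck_at(t3,depot)}, keep {pkg_at(p2,portA), pkg_at(p4,portA)}, require {truck_at(t3,portA)}
    → {pkg_at(p2,portA), pkg_at(p4,portA), truck_at(t3,portA)}

== RESULT ==
["pkg_at(p2,portA)", "pkg_at(p4,portA)", "truck_at(t3,portA)"]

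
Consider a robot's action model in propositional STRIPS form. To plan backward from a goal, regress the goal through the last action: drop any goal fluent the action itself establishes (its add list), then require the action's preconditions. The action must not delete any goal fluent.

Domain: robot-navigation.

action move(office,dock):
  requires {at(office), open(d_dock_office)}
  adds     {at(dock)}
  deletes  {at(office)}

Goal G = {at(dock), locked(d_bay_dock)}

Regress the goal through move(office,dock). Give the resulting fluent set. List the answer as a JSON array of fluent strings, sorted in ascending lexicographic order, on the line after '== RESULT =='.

Compute (G \ add) ∪ pre:
  G ∩ del = {}  (empty — regression defined)
  G \ add = {at(dock), locked(d_bay_dock)} \ {at(dock)} = {locked(d_bay_dock)}
  ∪ pre   = {locked(d_bay_dock)} ∪ {at(office), open(d_dock_office)}
          = {at(office), locked(d_bay_dock), open(d_dock_office)}

== RESULT ==
["at(office)", "locked(d_bay_dock)", "open(d_dock_office)"]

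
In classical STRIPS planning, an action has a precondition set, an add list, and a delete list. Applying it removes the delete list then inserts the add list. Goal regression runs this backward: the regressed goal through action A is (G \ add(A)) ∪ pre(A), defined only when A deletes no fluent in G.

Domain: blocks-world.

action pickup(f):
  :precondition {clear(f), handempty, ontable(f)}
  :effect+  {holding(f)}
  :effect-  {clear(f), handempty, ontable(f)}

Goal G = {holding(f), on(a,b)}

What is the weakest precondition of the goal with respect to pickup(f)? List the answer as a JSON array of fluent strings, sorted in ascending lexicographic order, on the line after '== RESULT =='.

Compute (G \ add) ∪ pre:
  G ∩ del = {}  (empty — regression defined)
  G \ add = {holding(f), on(a,b)} \ {holding(f)} = {on(a,b)}
  ∪ pre   = {on(a,b)} ∪ {clear(f), handempty, ontable(f)}
          = {clear(f), handempty, on(a,b), ontable(f)}

== RESULT ==
["clear(f)", "handempty", "on(a,b)", "ontable(f)"]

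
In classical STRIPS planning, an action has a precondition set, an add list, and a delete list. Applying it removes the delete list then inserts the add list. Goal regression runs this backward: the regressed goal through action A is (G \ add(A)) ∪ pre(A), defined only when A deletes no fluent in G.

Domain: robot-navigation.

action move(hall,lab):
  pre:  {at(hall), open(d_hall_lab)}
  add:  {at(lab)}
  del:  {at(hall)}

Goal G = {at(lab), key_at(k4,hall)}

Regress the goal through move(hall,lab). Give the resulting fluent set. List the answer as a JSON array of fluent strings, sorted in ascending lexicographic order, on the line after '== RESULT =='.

Regress:
  G ∩ del = {}  (empty — regression defined)
  G \ add = {at(lab), key_at(k4,hall)} \ {at(lab)} = {key_at(k4,hall)}
  ∪ pre   = {key_at(k4,hall)} ∪ {at(hall), open(d_hall_lab)}
          = {at(hall), key_at(k4,hall), open(d_hall_lab)}

== RESULT ==
["at(hall)", "key_at(k4,hall)", "open(d_hall_lab)"]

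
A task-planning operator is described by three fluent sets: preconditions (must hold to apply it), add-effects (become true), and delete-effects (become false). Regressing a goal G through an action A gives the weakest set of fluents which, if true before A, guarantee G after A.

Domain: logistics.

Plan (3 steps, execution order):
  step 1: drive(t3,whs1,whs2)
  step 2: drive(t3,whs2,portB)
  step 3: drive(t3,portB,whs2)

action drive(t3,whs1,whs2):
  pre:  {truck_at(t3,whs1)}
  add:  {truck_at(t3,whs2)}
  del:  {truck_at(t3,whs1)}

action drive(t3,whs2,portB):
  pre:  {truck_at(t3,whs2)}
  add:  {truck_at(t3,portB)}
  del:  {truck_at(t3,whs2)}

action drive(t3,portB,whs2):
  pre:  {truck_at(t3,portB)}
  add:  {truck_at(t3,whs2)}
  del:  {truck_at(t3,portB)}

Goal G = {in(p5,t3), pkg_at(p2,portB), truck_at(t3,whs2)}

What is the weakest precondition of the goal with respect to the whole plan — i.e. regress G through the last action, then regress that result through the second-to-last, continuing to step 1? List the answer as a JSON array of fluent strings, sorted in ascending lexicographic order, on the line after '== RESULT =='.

Work backward from the goal:
  through step 3 (drive(t3,portB,whs2)): drop {truck_at(t3,whs2)}, keep {in(p5,t3), pkg_at(p2,portB)}, require {truck_at(t3,portB)}
    → {in(p5,t3), pkg_at(p2,portB), truck_at(t3,portB)}
  through step 2 (drive(t3,whs2,portB)): drop {truck_at(t3,portB)}, keep {in(p5,t3), pkg_at(p2,portB)}, require {truck_at(t3,whs2)}
    → {in(p5,t3), pkg_at(p2,portB), truck_at(t3,whs2)}
  through step 1 (drive(t3,whs1,whs2)): drop {truck_at(t3,whs2)}, keep {in(p5,t3), pkg_at(p2,portB)}, require {truck_at(t3,whs1)}
    → {in(p5,t3), pkg_at(p2,portB), truck_at(t3,whs1)}

== RESULT ==
["in(p5,t3)", "pkg_at(p2,portB)", "truck_at(t3,whs1)"]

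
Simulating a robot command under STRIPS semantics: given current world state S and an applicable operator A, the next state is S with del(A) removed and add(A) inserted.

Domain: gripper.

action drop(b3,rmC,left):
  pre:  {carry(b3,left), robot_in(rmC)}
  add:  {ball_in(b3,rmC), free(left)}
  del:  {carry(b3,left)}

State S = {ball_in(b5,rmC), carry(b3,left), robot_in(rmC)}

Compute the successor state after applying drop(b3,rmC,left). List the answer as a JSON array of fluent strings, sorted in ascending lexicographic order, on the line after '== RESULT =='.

Progress:
  pre ⊆ S: {carry(b3,left), robot_in(rmC)} ⊆ S  — applicable
  S \ del = {ball_in(b5,rmC), robot_in(rmC)}
  ∪ add   = {ball_in(b3,rmC), ball_in(b5,rmC), free(left), robot_in(rmC)}

== RESULT ==
["ball_in(b3,rmC)", "ball_in(b5,rmC)", "free(left)", "robot_in(rmC)"]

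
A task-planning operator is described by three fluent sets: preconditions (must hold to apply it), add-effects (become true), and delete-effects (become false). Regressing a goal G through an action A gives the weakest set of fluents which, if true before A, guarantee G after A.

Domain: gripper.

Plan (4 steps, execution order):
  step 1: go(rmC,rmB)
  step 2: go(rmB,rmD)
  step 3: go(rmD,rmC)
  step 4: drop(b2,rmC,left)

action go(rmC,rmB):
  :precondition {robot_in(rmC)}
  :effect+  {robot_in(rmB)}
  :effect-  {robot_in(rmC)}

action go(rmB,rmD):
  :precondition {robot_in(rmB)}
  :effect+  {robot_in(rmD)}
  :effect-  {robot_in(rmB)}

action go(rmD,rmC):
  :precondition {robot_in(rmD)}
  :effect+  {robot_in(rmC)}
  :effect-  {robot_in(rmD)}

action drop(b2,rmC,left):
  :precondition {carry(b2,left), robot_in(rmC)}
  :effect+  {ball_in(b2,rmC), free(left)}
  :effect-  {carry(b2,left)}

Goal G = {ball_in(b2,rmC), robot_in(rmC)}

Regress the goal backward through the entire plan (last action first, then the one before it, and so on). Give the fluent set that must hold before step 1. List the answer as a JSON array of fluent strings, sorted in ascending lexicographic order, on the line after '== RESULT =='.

Regress step by step:
  through step 4 (drop(b2,rmC,left)): drop {ball_in(b2,rmC)}, keep {robot_in(rmC)}, require {carry(b2,left), robot_in(rmC)}
    → {carry(b2,left), robot_in(rmC)}
  through step 3 (go(rmD,rmC)): drop {robot_in(rmC)}, keep {carry(b2,left)}, require {robot_in(rmD)}
    → {carry(b2,left), robot_in(rmD)}
  through step 2 (go(rmB,rmD)): drop {robot_in(rmD)}, keep {carry(b2,left)}, require {robot_in(rmB)}
    → {carry(b2,left), robot_in(rmB)}
  through step 1 (go(rmC,rmB)): drop {robot_in(rmB)}, keep {carry(b2,left)}, require {robot_in(rmC)}
    → {carry(b2,left), robot_in(rmC)}

== RESULT ==
["carry(b2,left)", "robot_in(rmC)"]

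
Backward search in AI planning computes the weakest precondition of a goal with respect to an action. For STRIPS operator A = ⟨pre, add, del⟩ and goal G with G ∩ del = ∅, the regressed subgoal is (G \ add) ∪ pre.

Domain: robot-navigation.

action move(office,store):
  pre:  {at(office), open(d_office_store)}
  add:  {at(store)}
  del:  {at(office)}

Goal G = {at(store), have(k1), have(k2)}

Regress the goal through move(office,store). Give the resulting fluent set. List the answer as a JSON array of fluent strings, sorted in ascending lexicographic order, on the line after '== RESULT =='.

Compute (G \ add) ∪ pre:
  G ∩ del = {}  (empty — regression defined)
  G \ add = {at(store), have(k1), have(k2)} \ {at(store)} = {have(k1), have(k2)}
  ∪ pre   = {have(k1), have(k2)} ∪ {at(office), open(d_office_store)}
          = {at(office), have(k1), have(k2), open(d_office_store)}

== RESULT ==
["at(office)", "have(k1)", "have(k2)", "open(d_office_store)"]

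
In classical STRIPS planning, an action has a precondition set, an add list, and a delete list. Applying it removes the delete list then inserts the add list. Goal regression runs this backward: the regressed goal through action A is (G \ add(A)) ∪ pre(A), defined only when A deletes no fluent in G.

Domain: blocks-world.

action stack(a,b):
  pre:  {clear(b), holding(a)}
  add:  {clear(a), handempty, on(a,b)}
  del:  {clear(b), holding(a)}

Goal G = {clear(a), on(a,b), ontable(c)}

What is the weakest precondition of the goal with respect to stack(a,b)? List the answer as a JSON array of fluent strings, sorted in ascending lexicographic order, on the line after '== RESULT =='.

Compute (G \ add) ∪ pre:
  G ∩ del = {}  (empty — regression defined)
  G \ add = {clear(a), on(a,b), ontable(c)} \ {clear(a), handempty, on(a,b)} = {ontable(c)}
  ∪ pre   = {ontable(c)} ∪ {clear(b), holding(a)}
          = {clear(b), holding(a), ontable(c)}

== RESULT ==
["clear(b)", "holding(a)", "ontable(c)"]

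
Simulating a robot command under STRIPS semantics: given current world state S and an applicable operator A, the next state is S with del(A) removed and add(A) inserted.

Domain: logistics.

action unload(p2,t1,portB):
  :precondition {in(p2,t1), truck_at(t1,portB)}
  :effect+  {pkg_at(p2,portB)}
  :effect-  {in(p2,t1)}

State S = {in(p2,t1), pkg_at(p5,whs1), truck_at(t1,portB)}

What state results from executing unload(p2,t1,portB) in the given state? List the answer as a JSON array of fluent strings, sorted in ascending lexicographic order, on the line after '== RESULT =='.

Compute (S \ del) ∪ add:
  pre ⊆ S: {in(p2,t1), truck_at(t1,portB)} ⊆ S  — applicable
  S \ del = {pkg_at(p5,whs1), truck_at(t1,portB)}
  ∪ add   = {pkg_at(p2,portB), pkg_at(p5,whs1), truck_at(t1,portB)}

== RESULT ==
["pkg_at(p2,portB)", "pkg_at(p5,whs1)", "truck_at(t1,portB)"]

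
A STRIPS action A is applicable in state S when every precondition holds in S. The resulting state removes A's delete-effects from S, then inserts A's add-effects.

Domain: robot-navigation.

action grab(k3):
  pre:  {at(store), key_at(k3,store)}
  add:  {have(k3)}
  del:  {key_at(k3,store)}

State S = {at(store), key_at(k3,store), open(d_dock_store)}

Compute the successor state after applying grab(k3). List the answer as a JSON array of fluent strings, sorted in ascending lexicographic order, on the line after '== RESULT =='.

Progress:
  pre ⊆ S: {at(store), key_at(k3,store)} ⊆ S  — applicable
  S \ del = {at(store), open(d_dock_store)}
  ∪ add   = {at(store), have(k3), open(d_dock_store)}

== RESULT ==
["at(store)", "have(k3)", "open(d_dock_store)"]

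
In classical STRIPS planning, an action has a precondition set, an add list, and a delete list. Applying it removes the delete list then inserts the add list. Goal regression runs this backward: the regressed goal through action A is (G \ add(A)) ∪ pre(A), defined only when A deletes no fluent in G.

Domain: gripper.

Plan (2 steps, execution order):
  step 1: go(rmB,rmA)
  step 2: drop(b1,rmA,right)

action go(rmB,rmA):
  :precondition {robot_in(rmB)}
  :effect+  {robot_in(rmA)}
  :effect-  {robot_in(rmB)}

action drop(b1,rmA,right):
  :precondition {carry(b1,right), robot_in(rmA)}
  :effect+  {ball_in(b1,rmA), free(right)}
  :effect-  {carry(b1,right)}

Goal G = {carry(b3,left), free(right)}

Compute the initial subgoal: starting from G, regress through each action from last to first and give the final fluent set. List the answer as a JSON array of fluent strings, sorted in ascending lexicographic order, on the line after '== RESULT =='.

Regress step by step:
  through step 2 (drop(b1,rmA,right)): drop {free(right)}, keep {carry(b3,left)}, require {carry(b1,right), robot_in(rmA)}
    → {carry(b1,right), carry(b3,left), robot_in(rmA)}
  through step 1 (go(rmB,rmA)): drop {robot_in(rmA)}, keep {carry(b1,right), carry(b3,left)}, require {robot_in(rmB)}
    → {carry(b1,right), carry(b3,left), robot_in(rmB)}

== RESULT ==
["carry(b1,right)", "carry(b3,left)", "robot_in(rmB)"]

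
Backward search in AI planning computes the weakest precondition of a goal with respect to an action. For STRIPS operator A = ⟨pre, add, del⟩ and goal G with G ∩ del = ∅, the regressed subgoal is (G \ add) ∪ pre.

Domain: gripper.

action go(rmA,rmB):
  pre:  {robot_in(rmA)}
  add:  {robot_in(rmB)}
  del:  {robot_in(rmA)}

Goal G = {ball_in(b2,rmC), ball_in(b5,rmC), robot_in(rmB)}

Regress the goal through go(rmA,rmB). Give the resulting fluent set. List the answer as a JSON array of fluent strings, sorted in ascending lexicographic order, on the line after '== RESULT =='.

Regress:
  G ∩ del = {}  (empty — regression defined)
  G \ add = {ball_in(b2,rmC), ball_in(b5,rmC), robot_in(rmB)} \ {robot_in(rmB)} = {ball_in(b2,rmC), ball_in(b5,rmC)}
  ∪ pre   = {ball_in(b2,rmC), ball_in(b5,rmC)} ∪ {robot_in(rmA)}
          = {ball_in(b2,rmC), ball_in(b5,rmC), robot_in(rmA)}

== RESULT ==
["ball_in(b2,rmC)", "ball_in(b5,rmC)", "robot_in(rmA)"]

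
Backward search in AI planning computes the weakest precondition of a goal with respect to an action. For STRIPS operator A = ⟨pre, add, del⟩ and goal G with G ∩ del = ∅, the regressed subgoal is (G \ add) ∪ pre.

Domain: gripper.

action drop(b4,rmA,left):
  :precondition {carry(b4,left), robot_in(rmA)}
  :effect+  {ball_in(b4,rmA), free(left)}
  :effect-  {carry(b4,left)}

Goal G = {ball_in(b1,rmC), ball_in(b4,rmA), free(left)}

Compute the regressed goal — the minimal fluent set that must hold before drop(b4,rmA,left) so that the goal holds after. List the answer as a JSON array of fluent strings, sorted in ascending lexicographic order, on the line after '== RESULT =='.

Regress:
  G ∩ del = {}  (empty — regression defined)
  G \ add = {ball_in(b1,rmC), ball_in(b4,rmA), free(left)} \ {ball_in(b4,rmA), free(left)} = {ball_in(b1,rmC)}
  ∪ pre   = {ball_in(b1,rmC)} ∪ {carry(b4,left), robot_in(rmA)}
          = {ball_in(b1,rmC), carry(b4,left), robot_in(rmA)}

== RESULT ==
["ball_in(b1,rmC)", "carry(b4,left)", "robot_in(rmA)"]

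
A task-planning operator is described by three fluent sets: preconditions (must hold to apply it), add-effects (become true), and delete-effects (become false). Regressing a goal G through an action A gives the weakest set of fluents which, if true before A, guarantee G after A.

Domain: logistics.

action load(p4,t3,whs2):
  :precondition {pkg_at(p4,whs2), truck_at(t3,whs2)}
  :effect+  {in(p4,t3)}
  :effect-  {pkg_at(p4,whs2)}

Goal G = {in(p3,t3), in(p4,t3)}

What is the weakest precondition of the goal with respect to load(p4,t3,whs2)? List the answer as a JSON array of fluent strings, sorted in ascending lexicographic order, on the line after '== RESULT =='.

Regress:
  G ∩ del = {}  (empty — regression defined)
  G \ add = {in(p3,t3), in(p4,t3)} \ {in(p4,t3)} = {in(p3,t3)}
  ∪ pre   = {in(p3,t3)} ∪ {pkg_at(p4,whs2), truck_at(t3,whs2)}
          = {in(p3,t3), pkg_at(p4,whs2), truck_at(t3,whs2)}

== RESULT ==
["in(p3,t3)", "pkg_at(p4,whs2)", "truck_at(t3,whs2)"]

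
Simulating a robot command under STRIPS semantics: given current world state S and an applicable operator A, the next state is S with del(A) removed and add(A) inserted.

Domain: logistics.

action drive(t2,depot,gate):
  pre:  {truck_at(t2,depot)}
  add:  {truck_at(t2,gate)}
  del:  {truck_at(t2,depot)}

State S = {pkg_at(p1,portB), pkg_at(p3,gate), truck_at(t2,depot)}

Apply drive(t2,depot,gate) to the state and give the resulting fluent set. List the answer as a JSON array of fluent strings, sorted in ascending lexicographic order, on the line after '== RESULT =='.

Progress:
  pre ⊆ S: {truck_at(t2,depot)} ⊆ S  — applicable
  S \ del = {pkg_at(p1,portB), pkg_at(p3,gate)}
  ∪ add   = {pkg_at(p1,portB), pkg_at(p3,gate), truck_at(t2,gate)}

== RESULT ==
["pkg_at(p1,portB)", "pkg_at(p3,gate)", "truck_at(t2,gate)"]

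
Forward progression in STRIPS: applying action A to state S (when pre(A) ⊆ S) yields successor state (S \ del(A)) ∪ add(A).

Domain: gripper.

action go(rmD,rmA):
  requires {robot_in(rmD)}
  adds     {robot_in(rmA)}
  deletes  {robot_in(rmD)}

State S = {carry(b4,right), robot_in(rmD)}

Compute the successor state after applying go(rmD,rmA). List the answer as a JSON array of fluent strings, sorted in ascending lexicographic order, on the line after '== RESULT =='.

Progress:
  pre ⊆ S: {robot_in(rmD)} ⊆ S  — applicable
  S \ del = {carry(b4,right)}
  ∪ add   = {carry(b4,right), robot_in(rmA)}

== RESULT ==
["carry(b4,right)", "robot_in(rmA)"]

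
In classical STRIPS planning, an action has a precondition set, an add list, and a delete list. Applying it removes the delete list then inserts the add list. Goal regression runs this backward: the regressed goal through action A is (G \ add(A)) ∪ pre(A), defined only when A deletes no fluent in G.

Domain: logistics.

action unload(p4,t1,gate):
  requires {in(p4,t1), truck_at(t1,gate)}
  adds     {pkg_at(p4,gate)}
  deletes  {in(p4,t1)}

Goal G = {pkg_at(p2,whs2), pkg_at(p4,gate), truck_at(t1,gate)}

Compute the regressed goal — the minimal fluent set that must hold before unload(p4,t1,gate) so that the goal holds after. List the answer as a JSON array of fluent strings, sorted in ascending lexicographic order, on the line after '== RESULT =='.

Compute (G \ add) ∪ pre:
  G ∩ del = {}  (empty — regression defined)
  G \ add = {pkg_at(p2,whs2), pkg_at(p4,gate), truck_at(t1,gate)} \ {pkg_at(p4,gate)} = {pkg_at(p2,whs2), truck_at(t1,gate)}
  ∪ pre   = {pkg_at(p2,whs2), truck_at(t1,gate)} ∪ {in(p4,t1), truck_at(t1,gate)}
          = {in(p4,t1), pkg_at(p2,whs2), truck_at(t1,gate)}

== RESULT ==
["in(p4,t1)", "pkg_at(p2,whs2)", "truck_at(t1,gate)"]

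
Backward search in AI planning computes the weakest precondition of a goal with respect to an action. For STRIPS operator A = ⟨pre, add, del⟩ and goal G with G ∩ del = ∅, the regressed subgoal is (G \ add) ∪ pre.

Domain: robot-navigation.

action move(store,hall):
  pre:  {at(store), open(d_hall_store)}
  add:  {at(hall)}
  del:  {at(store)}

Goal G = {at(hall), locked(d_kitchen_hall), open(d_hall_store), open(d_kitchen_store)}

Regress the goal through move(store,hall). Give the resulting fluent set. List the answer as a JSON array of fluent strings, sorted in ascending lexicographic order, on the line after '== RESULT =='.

Compute (G \ add) ∪ pre:
  G ∩ del = {}  (empty — regression defined)
  G \ add = {at(hall), locked(d_kitchen_hall), open(d_hall_store), open(d_kitchen_store)} \ {at(hall)} = {locked(d_kitchen_hall), open(d_hall_store), open(d_kitchen_store)}
  ∪ pre   = {locked(d_kitchen_hall), open(d_hall_store), open(d_kitchen_store)} ∪ {at(store), open(d_hall_store)}
          = {at(store), locked(d_kitchen_hall), open(d_hall_store), open(d_kitchen_store)}

== RESULT ==
["at(store)", "locked(d_kitchen_hall)", "open(d_hall_store)", "open(d_kitchen_store)"]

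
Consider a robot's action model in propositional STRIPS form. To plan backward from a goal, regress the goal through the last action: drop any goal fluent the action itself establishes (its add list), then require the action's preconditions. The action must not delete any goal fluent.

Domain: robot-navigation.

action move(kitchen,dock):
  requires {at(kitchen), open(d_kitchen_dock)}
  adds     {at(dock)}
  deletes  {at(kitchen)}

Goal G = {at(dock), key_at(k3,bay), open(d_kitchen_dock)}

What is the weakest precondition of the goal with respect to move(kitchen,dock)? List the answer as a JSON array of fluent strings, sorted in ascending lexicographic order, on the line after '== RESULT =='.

Regress:
  G ∩ del = {}  (empty — regression defined)
  G \ add = {at(dock), key_at(k3,bay), open(d_kitchen_dock)} \ {at(dock)} = {key_at(k3,bay), open(d_kitchen_dock)}
  ∪ pre   = {key_at(k3,bay), open(d_kitchen_dock)} ∪ {at(kitchen), open(d_kitchen_dock)}
          = {at(kitchen), key_at(k3,bay), open(d_kitchen_dock)}

== RESULT ==
["at(kitchen)", "key_at(k3,bay)", "open(d_kitchen_dock)"]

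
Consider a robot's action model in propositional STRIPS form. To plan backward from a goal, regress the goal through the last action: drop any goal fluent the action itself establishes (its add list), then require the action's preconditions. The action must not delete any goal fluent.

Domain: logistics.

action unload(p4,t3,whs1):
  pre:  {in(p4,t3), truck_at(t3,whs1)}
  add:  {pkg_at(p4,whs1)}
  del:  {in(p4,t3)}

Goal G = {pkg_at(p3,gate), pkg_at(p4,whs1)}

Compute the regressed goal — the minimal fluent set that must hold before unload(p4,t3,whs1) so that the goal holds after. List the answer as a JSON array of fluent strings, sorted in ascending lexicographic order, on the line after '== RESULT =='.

Regress:
  G ∩ del = {}  (empty — regression defined)
  G \ add = {pkg_at(p3,gate), pkg_at(p4,whs1)} \ {pkg_at(p4,whs1)} = {pkg_at(p3,gate)}
  ∪ pre   = {pkg_at(p3,gate)} ∪ {in(p4,t3), truck_at(t3,whs1)}
          = {in(p4,t3), pkg_at(p3,gate), truck_at(t3,whs1)}

== RESULT ==
["in(p4,t3)", "pkg_at(p3,gate)", "truck_at(t3,whs1)"]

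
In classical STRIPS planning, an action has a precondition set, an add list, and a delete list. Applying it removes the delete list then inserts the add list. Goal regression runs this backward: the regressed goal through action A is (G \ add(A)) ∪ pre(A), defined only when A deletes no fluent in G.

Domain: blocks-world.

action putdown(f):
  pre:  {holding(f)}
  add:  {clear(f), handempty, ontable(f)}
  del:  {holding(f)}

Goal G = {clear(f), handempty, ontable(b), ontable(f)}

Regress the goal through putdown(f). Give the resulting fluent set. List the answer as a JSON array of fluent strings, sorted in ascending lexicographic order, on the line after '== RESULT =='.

Regress:
  G ∩ del = {}  (empty — regression defined)
  G \ add = {clear(f), handempty, ontable(b), ontable(f)} \ {clear(f), handempty, ontable(f)} = {ontable(b)}
  ∪ pre   = {ontable(b)} ∪ {holding(f)}
          = {holding(f), ontable(b)}

== RESULT ==
["holding(f)", "ontable(b)"]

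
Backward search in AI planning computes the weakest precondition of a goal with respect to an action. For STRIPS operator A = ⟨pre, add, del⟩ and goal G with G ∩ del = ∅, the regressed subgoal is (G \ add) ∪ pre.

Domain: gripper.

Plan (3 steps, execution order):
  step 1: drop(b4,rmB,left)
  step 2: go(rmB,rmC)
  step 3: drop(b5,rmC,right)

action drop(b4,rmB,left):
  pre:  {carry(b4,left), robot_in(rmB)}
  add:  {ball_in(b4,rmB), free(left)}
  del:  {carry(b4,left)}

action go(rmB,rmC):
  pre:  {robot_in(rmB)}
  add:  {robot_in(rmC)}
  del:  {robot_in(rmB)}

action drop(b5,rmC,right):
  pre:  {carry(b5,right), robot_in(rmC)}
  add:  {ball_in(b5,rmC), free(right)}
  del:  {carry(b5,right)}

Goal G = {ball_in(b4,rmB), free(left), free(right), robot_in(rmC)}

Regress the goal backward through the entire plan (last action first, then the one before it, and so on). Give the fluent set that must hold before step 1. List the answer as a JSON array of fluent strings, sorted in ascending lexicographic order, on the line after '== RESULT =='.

Regress step by step:
  through step 3 (drop(b5,rmC,right)): drop {free(right)}, keep {ball_in(b4,rmB), free(left), robot_in(rmC)}, require {carry(b5,right), robot_in(rmC)}
    → {ball_in(b4,rmB), carry(b5,right), free(left), robot_in(rmC)}
  through step 2 (go(rmB,rmC)): drop {robot_in(rmC)}, keep {ball_in(b4,rmB), carry(b5,right), free(left)}, require {robot_in(rmB)}
    → {ball_in(b4,rmB), carry(b5,right), free(left), robot_in(rmB)}
  through step 1 (drop(b4,rmB,left)): drop {ball_in(b4,rmB), free(left)}, keep {carry(b5,right), robot_in(rmB)}, require {carry(b4,left), robot_in(rmB)}
    → {carry(b4,left), carry(b5,right), robot_in(rmB)}

== RESULT ==
["carry(b4,left)", "carry(b5,right)", "robot_in(rmB)"]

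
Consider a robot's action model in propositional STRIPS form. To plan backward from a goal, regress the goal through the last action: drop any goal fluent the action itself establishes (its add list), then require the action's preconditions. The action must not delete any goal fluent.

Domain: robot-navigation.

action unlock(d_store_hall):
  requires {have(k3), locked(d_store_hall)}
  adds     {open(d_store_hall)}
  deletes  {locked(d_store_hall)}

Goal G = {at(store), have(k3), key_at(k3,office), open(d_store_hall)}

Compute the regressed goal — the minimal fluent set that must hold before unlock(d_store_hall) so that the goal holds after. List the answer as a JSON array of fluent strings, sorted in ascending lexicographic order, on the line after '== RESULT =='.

Regress:
  G ∩ del = {}  (empty — regression defined)
  G \ add = {at(store), have(k3), key_at(k3,office), open(d_store_hall)} \ {open(d_store_hall)} = {at(store), have(k3), key_at(k3,office)}
  ∪ pre   = {at(store), have(k3), key_at(k3,office)} ∪ {have(k3), locked(d_store_hall)}
          = {at(store), have(k3), key_at(k3,office), locked(d_store_hall)}

== RESULT ==
["at(store)", "have(k3)", "key_at(k3,office)", "locked(d_store_hall)"]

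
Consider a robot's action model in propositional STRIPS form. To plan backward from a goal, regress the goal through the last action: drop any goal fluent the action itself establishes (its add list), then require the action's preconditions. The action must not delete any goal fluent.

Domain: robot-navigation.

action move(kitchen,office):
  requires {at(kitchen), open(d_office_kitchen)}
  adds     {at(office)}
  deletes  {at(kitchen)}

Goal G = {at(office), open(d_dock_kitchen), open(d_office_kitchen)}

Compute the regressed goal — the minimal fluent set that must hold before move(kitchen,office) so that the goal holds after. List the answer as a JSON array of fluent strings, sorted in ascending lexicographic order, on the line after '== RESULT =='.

Compute (G \ add) ∪ pre:
  G ∩ del = {}  (empty — regression defined)
  G \ add = {at(office), open(d_dock_kitchen), open(d_office_kitchen)} \ {at(office)} = {open(d_dock_kitchen), open(d_office_kitchen)}
  ∪ pre   = {open(d_dock_kitchen), open(d_office_kitchen)} ∪ {at(kitchen), open(d_office_kitchen)}
          = {at(kitchen), open(d_dock_kitchen), open(d_office_kitchen)}

== RESULT ==
["at(kitchen)", "open(d_dock_kitchen)", "open(d_office_kitchen)"]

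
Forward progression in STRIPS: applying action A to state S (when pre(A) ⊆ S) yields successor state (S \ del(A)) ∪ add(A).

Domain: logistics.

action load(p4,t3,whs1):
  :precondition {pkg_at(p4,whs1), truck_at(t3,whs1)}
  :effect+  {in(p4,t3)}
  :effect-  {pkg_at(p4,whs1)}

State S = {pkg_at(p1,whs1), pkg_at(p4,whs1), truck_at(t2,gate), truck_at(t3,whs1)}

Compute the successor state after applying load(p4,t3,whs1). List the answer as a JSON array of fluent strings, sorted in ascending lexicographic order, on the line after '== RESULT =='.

Compute (S \ del) ∪ add:
  pre ⊆ S: {pkg_at(p4,whs1), truck_at(t3,whs1)} ⊆ S  — applicable
  S \ del = {pkg_at(p1,whs1), truck_at(t2,gate), truck_at(t3,whs1)}
  ∪ add   = {in(p4,t3), pkg_at(p1,whs1), truck_at(t2,gate), truck_at(t3,whs1)}

== RESULT ==
["in(p4,t3)", "pkg_at(p1,whs1)", "truck_at(t2,gate)", "truck_at(t3,whs1)"]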